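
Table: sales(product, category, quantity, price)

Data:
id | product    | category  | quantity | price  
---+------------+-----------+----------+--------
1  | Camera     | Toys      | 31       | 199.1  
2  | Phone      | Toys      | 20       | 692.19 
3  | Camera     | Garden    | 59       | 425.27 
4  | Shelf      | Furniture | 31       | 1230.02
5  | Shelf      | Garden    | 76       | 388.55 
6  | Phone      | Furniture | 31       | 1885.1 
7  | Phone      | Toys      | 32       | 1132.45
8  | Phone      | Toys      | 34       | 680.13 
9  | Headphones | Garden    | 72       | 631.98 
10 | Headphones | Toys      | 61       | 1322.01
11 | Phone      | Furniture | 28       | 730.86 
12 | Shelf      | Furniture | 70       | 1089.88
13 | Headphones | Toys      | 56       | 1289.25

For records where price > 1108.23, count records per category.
SELECT category, COUNT(*)
FROM sales
WHERE price > 1108.23
GROUP BY category

Note: WHERE filters rows before grouping.

Result:
  Furniture: 2
  Toys: 3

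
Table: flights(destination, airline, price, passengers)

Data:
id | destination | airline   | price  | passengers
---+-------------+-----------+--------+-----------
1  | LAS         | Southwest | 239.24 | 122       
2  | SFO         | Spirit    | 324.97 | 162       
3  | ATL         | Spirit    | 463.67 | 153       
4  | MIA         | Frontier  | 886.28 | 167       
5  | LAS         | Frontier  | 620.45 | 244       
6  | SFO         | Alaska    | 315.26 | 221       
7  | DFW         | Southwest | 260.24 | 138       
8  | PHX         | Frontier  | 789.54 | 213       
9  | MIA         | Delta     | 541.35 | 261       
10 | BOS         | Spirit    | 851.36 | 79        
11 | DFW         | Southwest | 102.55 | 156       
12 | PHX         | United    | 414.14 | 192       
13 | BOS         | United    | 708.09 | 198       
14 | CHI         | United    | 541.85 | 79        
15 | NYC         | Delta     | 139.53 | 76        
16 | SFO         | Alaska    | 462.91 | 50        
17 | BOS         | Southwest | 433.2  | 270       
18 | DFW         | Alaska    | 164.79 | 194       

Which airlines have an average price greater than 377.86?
SELECT airline, AVG(price)
FROM flights
GROUP BY airline
HAVING AVG(price) > 377.86

Result:
  Frontier: avg=765.42
  Spirit: avg=546.67
  United: avg=554.69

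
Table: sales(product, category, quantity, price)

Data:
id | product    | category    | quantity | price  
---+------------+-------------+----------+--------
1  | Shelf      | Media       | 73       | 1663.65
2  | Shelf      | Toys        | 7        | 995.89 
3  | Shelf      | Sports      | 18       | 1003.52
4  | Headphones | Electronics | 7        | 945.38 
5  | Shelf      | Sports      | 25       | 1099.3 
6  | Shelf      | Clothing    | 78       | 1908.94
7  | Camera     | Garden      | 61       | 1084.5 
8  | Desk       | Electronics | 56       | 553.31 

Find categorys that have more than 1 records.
SELECT category, COUNT(*) as cnt
FROM sales
GROUP BY category
HAVING COUNT(*) > 1

Result:
  Electronics: 2
  Sports: 2

Note: HAVING filters groups after aggregation, WHERE filters rows before.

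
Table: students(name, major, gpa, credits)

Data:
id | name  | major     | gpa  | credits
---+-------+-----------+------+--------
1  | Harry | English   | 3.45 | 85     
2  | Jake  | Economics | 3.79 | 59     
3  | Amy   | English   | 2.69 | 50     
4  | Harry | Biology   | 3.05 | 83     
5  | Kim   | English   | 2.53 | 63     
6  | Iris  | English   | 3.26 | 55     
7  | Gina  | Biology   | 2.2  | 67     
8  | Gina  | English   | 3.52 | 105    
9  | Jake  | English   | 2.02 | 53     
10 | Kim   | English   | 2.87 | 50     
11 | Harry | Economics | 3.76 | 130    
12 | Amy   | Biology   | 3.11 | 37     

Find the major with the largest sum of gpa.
SELECT major, SUM(gpa) as val
FROM students
GROUP BY major
ORDER BY val DESC
LIMIT 1

Result: English with sum(gpa) = 20.34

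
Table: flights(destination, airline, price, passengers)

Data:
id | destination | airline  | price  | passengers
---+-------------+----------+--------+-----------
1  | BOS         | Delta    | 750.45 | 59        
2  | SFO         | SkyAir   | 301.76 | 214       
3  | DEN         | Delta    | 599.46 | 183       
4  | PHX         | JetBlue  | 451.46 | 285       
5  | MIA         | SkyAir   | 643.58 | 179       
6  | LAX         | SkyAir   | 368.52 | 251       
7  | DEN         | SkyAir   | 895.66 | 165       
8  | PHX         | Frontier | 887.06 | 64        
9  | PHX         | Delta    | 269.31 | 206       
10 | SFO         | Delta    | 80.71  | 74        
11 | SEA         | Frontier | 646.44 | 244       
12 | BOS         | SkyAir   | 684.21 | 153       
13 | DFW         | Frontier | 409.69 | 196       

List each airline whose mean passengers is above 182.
SELECT airline, AVG(passengers)
FROM flights
GROUP BY airline
HAVING AVG(passengers) > 182

Result:
  JetBlue: avg=285.00
  SkyAir: avg=192.40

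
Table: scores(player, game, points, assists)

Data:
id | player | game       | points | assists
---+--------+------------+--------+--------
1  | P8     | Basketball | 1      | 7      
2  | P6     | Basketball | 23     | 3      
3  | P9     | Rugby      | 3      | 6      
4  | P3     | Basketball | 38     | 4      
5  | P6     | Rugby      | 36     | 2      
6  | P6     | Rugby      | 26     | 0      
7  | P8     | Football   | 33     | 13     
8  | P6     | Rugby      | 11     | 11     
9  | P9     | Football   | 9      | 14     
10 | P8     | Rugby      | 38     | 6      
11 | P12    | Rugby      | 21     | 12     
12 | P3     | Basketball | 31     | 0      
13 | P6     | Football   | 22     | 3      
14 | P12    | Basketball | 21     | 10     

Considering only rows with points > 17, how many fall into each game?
SELECT game, COUNT(*)
FROM scores
WHERE points > 17
GROUP BY game

Note: WHERE filters rows before grouping.

Result:
  Basketball: 4
  Football: 2
  Rugby: 4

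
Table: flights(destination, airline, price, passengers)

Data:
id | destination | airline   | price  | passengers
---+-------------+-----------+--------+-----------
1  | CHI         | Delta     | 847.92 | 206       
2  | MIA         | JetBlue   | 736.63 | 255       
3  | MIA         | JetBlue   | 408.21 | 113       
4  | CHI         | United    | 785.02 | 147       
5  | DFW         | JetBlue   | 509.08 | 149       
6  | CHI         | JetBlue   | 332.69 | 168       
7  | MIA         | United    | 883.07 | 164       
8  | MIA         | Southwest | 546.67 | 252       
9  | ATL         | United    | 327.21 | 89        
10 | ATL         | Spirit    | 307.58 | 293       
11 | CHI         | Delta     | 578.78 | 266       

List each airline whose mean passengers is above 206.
SELECT airline, AVG(passengers)
FROM flights
GROUP BY airline
HAVING AVG(passengers) > 206

Result:
  Delta: avg=236.00
  Southwest: avg=252.00
  Spirit: avg=293.00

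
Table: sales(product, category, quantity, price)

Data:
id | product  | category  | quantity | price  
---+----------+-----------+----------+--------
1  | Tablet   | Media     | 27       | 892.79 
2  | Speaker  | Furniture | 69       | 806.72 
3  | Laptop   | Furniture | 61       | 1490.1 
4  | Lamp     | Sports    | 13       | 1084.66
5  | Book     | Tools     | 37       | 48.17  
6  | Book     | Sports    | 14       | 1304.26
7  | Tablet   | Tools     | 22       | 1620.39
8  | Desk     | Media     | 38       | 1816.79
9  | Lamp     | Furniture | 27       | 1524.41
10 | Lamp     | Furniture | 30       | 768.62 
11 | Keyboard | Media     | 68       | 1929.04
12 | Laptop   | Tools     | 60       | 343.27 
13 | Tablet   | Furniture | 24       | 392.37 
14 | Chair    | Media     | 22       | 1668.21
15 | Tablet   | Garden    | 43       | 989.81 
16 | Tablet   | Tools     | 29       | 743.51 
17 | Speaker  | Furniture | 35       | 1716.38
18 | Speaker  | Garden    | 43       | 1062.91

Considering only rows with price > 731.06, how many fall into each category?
SELECT category, COUNT(*)
FROM sales
WHERE price > 731.06
GROUP BY category

Note: WHERE filters rows before grouping.

Result:
  Furniture: 5
  Garden: 2
  Media: 4
  Sports: 2
  Tools: 2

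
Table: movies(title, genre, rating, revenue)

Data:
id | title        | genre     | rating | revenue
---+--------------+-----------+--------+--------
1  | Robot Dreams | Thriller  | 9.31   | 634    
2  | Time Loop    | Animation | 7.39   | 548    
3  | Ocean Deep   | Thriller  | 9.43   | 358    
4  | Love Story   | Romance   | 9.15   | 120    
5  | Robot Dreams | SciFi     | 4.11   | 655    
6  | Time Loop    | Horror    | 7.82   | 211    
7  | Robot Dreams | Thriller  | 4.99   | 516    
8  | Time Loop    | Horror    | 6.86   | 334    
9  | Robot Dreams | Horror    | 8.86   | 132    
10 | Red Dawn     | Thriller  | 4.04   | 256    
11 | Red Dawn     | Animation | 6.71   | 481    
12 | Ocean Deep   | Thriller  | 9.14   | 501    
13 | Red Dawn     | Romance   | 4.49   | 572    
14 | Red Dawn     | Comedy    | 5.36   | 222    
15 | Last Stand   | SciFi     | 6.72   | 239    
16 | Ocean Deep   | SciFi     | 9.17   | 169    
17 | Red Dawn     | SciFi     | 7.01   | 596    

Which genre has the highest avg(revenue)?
SELECT genre, AVG(revenue) as val
FROM movies
GROUP BY genre
ORDER BY val DESC
LIMIT 1

Result: Animation with avg(revenue) = 514.50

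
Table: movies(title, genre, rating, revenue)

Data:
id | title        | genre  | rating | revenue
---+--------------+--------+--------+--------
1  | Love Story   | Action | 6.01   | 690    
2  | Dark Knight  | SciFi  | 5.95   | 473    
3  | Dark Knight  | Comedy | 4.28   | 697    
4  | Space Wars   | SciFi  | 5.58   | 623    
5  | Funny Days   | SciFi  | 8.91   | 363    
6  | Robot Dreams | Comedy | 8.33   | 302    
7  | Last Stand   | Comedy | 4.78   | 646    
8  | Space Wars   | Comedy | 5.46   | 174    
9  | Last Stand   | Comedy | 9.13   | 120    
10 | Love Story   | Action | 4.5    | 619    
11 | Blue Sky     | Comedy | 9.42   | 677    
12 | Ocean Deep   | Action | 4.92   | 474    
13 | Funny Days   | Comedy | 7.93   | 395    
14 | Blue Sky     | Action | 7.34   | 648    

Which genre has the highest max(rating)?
SELECT genre, MAX(rating) as val
FROM movies
GROUP BY genre
ORDER BY val DESC
LIMIT 1

Result: Comedy with max(rating) = 9.42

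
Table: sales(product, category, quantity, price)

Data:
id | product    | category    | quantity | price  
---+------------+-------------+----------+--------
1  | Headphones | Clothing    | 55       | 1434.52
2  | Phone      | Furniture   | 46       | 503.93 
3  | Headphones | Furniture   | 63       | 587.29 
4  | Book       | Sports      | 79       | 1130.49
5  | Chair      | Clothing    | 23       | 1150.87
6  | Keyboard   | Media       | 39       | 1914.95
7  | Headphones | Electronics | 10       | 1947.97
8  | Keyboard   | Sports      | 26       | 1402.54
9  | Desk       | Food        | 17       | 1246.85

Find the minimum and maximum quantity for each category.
SELECT category, MIN(quantity), MAX(quantity)
FROM sales
GROUP BY category

Result:
  Clothing: min=23, max=55
  Electronics: min=10, max=10
  Food: min=17, max=17
  Furniture: min=46, max=63
  Media: min=39, max=39
  Sports: min=26, max=79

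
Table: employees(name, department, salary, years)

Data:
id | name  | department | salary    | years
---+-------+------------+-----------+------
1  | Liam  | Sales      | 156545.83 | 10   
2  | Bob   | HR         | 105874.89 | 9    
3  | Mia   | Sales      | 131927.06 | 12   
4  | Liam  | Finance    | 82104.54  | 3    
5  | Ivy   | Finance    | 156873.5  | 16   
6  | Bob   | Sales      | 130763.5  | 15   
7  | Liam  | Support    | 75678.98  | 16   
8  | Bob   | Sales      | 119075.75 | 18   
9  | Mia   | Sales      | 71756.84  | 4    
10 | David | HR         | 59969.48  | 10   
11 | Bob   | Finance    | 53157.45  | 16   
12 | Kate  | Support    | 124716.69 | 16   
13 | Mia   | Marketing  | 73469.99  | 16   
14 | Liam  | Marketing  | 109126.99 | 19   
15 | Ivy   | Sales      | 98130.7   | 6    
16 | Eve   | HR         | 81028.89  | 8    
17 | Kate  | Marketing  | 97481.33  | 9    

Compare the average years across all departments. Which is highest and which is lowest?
SELECT department, AVG(years)
FROM employees
GROUP BY department
ORDER BY AVG(years)

All groups:
  HR: 9.00
  Sales: 10.83
  Finance: 11.67
  Marketing: 14.67
  Support: 16.00

Highest: Support (16.00)
Lowest: HR (9.00)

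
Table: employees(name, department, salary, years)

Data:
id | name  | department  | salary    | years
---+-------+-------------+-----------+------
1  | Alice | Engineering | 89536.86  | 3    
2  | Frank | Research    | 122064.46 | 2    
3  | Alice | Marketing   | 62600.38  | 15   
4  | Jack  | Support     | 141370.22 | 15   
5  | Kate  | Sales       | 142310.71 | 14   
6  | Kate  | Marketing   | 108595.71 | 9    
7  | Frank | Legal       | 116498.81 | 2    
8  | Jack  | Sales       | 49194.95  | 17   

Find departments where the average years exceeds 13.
SELECT department, AVG(years)
FROM employees
GROUP BY department
HAVING AVG(years) > 13

Result:
  Sales: avg=15.50
  Support: avg=15.00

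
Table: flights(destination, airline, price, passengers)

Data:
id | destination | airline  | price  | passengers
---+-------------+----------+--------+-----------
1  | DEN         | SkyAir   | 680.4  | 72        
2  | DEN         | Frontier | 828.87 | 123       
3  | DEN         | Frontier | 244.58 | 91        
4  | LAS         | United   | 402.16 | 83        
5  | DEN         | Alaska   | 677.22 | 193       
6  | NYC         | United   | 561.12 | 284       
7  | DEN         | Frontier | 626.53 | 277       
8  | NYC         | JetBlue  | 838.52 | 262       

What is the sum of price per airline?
SELECT airline, SUM(price) as result
FROM flights
GROUP BY airline

Result:
  Alaska: 677.22
  Frontier: 1699.98
  JetBlue: 838.52
  SkyAir: 680.40
  United: 963.28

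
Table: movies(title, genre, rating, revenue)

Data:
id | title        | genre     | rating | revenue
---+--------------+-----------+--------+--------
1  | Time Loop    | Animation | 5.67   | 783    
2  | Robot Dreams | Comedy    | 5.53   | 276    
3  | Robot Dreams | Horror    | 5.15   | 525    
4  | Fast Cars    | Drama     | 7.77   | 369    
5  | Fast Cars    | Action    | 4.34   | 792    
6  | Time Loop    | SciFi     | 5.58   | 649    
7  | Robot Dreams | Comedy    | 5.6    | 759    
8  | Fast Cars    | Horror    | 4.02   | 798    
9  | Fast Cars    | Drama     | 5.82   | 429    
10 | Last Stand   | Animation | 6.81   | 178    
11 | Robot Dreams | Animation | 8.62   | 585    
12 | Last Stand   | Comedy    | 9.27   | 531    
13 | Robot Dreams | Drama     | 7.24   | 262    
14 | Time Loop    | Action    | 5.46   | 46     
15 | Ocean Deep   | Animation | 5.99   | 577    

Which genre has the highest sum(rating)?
SELECT genre, SUM(rating) as val
FROM movies
GROUP BY genre
ORDER BY val DESC
LIMIT 1

Result: Animation with sum(rating) = 27.09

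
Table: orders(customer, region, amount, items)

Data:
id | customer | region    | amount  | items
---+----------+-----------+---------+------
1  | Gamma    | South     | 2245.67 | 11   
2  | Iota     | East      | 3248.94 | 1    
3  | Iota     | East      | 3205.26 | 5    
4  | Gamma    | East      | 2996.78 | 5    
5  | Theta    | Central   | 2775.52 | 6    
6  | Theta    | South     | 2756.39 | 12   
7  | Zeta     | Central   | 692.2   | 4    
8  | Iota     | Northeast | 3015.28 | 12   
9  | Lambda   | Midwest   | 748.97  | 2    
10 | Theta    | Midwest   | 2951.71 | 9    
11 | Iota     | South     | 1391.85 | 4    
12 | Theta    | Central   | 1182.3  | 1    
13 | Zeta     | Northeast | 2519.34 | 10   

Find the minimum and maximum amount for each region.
SELECT region, MIN(amount), MAX(amount)
FROM orders
GROUP BY region

Result:
  Central: min=692.20, max=2775.52
  East: min=2996.78, max=3248.94
  Midwest: min=748.97, max=2951.71
  Northeast: min=2519.34, max=3015.28
  South: min=1391.85, max=2756.39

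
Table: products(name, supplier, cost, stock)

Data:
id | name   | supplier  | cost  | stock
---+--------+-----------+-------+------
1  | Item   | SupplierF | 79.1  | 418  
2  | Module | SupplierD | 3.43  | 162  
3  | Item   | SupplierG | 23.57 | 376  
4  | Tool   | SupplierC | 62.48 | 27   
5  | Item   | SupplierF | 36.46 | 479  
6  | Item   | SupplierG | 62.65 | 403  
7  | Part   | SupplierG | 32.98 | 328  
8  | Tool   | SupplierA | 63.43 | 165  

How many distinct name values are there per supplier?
SELECT supplier, COUNT(DISTINCT name)
FROM products
GROUP BY supplier

Result:
  SupplierA: 1 distinct
  SupplierC: 1 distinct
  SupplierD: 1 distinct
  SupplierF: 1 distinct
  SupplierG: 2 distinct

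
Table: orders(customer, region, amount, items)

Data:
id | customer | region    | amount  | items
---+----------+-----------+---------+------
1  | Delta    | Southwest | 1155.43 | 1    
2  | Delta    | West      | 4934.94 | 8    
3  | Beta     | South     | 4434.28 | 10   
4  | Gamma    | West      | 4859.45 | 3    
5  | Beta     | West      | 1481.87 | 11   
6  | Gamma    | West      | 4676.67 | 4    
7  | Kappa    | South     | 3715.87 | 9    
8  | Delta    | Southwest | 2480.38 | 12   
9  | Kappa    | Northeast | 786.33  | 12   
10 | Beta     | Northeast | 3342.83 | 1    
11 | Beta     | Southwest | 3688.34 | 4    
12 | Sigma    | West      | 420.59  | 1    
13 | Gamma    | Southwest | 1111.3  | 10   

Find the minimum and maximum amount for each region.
SELECT region, MIN(amount), MAX(amount)
FROM orders
GROUP BY region

Result:
  Northeast: min=786.33, max=3342.83
  South: min=3715.87, max=4434.28
  Southwest: min=1111.30, max=3688.34
  West: min=420.59, max=4934.94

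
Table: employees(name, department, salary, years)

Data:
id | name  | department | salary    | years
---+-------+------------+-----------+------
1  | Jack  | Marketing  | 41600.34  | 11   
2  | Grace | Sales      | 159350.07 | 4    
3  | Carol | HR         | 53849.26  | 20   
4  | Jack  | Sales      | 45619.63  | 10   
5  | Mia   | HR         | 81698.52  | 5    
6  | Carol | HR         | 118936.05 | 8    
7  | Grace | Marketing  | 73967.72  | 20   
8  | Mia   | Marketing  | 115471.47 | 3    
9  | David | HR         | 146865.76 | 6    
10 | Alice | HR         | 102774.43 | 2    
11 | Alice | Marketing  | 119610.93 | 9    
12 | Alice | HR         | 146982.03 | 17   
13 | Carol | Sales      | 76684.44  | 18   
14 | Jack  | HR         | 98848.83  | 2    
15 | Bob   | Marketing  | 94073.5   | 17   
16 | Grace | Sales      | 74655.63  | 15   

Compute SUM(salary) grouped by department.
SELECT department, SUM(salary) as result
FROM employees
GROUP BY department

Result:
  HR: 749954.88
  Marketing: 444723.96
  Sales: 356309.77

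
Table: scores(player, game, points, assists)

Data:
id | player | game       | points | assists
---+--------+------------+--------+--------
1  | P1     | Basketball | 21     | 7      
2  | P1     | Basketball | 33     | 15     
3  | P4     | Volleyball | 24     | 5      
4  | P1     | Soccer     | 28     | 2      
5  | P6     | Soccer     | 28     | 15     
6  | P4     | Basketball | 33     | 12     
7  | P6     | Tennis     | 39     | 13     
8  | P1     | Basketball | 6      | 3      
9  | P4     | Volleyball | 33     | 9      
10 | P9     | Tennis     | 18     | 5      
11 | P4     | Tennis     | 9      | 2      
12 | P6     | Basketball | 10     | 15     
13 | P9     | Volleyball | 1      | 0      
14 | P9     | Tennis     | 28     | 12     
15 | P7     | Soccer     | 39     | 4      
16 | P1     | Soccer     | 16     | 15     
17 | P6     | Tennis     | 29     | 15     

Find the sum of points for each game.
SELECT game, SUM(points) as result
FROM scores
GROUP BY game

Result:
  Basketball: 103
  Soccer: 111
  Tennis: 123
  Volleyball: 58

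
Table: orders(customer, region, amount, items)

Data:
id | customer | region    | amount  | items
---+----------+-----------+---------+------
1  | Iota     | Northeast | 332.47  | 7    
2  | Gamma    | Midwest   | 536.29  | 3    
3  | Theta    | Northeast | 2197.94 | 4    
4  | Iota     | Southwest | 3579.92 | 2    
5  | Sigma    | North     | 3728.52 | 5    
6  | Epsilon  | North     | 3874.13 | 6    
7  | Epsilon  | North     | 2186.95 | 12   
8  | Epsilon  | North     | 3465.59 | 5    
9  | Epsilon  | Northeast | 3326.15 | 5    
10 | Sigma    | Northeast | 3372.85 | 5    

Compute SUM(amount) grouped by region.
SELECT region, SUM(amount) as result
FROM orders
GROUP BY region

Result:
  Midwest: 536.29
  North: 13255.19
  Northeast: 9229.41
  Southwest: 3579.92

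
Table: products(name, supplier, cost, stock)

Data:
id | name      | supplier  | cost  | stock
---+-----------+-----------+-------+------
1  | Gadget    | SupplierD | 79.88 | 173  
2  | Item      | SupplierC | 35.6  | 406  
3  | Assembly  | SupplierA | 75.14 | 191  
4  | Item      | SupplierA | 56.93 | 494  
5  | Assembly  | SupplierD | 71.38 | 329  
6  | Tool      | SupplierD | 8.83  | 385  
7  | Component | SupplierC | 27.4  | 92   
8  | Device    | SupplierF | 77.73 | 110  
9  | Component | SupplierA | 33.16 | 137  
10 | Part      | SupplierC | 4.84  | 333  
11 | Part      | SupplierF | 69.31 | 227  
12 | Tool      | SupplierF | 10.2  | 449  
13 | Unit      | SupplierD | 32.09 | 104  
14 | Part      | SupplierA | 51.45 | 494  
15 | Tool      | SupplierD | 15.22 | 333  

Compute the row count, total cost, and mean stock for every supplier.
SELECT supplier,
       COUNT(*) as cnt,
       SUM(cost) as total_cost,
       AVG(stock) as avg_stock
FROM products
GROUP BY supplier

Result:
  SupplierA: 4 records, 216.68 total cost, 329.00 avg stock
  SupplierC: 3 records, 67.84 total cost, 277.00 avg stock
  SupplierD: 5 records, 207.40 total cost, 264.80 avg stock
  SupplierF: 3 records, 157.24 total cost, 262.00 avg stock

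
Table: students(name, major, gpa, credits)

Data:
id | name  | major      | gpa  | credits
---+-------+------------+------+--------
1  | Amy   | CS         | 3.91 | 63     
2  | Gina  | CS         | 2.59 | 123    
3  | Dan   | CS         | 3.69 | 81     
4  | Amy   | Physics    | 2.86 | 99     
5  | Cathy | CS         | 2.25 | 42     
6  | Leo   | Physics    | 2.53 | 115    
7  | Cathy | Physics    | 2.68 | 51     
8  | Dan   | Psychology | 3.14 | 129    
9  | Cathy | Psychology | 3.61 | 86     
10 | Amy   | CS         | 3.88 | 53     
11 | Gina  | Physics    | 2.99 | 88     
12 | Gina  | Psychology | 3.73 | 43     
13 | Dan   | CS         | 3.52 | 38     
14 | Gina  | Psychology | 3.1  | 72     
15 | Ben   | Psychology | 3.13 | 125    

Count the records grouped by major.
SELECT major, COUNT(*) as count
FROM students
GROUP BY major

Result:
  CS: 6
  Physics: 4
  Psychology: 5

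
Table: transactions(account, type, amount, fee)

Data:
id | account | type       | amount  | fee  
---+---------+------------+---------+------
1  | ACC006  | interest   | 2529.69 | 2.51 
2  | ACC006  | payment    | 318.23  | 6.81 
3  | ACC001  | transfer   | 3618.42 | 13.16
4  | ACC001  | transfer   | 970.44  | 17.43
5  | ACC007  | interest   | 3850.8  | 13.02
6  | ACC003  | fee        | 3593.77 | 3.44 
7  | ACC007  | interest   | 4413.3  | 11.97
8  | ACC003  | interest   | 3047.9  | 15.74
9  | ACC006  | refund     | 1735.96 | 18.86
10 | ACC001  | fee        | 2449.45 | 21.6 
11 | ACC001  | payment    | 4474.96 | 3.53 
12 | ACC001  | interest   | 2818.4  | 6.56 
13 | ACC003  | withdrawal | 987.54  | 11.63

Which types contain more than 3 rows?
SELECT type, COUNT(*) as cnt
FROM transactions
GROUP BY type
HAVING COUNT(*) > 3

Result:
  interest: 5

Note: HAVING filters groups after aggregation, WHERE filters rows before.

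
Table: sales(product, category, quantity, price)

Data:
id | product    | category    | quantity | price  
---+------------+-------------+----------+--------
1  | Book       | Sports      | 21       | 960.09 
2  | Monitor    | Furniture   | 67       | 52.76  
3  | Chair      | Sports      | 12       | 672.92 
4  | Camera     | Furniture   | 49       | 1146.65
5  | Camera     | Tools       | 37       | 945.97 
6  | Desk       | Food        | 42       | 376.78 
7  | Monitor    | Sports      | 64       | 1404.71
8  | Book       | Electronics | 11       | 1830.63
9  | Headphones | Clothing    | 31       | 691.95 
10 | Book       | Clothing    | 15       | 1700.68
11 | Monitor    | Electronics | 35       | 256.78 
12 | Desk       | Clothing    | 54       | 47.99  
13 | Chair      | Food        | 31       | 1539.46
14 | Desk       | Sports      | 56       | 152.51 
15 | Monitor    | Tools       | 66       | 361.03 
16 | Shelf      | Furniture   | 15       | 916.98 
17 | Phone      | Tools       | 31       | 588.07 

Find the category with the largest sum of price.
SELECT category, SUM(price) as val
FROM sales
GROUP BY category
ORDER BY val DESC
LIMIT 1

Result: Sports with sum(price) = 3190.23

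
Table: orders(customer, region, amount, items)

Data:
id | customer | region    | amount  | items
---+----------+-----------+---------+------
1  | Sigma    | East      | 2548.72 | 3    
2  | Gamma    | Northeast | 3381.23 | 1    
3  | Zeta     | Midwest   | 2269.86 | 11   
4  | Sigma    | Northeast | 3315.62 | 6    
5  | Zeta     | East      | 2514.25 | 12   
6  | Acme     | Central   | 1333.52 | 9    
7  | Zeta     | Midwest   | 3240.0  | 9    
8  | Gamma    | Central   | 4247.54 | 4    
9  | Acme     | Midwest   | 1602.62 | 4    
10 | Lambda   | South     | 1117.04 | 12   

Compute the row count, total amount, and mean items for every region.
SELECT region,
       COUNT(*) as cnt,
       SUM(amount) as total_amount,
       AVG(items) as avg_items
FROM orders
GROUP BY region

Result:
  Central: 2 records, 5581.06 total amount, 6.50 avg items
  East: 2 records, 5062.97 total amount, 7.50 avg items
  Midwest: 3 records, 7112.48 total amount, 8.00 avg items
  Northeast: 2 records, 6696.85 total amount, 3.50 avg items
  South: 1 records, 1117.04 total amount, 12.00 avg items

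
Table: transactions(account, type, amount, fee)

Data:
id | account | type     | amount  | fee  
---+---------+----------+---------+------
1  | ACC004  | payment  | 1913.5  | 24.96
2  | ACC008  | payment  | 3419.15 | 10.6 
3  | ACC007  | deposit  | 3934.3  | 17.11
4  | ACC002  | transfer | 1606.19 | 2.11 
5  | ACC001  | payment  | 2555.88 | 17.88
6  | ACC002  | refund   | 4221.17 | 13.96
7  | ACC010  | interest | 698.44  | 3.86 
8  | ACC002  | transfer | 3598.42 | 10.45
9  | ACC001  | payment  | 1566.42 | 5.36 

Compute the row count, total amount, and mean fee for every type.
SELECT type,
       COUNT(*) as cnt,
       SUM(amount) as total_amount,
       AVG(fee) as avg_fee
FROM transactions
GROUP BY type

Result:
  deposit: 1 records, 3934.30 total amount, 17.11 avg fee
  interest: 1 records, 698.44 total amount, 3.86 avg fee
  payment: 4 records, 9454.95 total amount, 14.70 avg fee
  refund: 1 records, 4221.17 total amount, 13.96 avg fee
  transfer: 2 records, 5204.61 total amount, 6.28 avg fee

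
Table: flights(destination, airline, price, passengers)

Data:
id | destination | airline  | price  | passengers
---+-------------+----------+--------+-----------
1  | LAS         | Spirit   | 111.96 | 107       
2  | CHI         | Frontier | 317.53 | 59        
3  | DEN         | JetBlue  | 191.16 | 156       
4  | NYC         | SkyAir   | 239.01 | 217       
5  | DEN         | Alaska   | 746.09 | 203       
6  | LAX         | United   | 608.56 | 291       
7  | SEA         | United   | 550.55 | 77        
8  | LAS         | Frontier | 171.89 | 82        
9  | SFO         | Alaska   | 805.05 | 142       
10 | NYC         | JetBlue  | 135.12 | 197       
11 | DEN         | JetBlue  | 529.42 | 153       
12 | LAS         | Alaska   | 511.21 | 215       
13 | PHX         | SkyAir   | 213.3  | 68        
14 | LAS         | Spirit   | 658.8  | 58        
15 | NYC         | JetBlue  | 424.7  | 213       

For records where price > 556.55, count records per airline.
SELECT airline, COUNT(*)
FROM flights
WHERE price > 556.55
GROUP BY airline

Note: WHERE filters rows before grouping.

Result:
  Alaska: 2
  Spirit: 1
  United: 1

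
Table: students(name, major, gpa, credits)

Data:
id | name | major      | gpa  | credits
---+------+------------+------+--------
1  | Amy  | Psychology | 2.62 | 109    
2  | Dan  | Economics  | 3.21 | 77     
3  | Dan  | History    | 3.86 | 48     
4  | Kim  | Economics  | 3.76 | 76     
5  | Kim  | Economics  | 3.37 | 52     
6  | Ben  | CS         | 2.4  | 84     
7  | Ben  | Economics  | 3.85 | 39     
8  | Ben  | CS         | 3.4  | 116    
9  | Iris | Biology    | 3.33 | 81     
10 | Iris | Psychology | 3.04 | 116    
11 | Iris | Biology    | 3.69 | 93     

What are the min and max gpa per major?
SELECT major, MIN(gpa), MAX(gpa)
FROM students
GROUP BY major

Result:
  Biology: min=3.33, max=3.69
  CS: min=2.40, max=3.40
  Economics: min=3.21, max=3.85
  History: min=3.86, max=3.86
  Psychology: min=2.62, max=3.04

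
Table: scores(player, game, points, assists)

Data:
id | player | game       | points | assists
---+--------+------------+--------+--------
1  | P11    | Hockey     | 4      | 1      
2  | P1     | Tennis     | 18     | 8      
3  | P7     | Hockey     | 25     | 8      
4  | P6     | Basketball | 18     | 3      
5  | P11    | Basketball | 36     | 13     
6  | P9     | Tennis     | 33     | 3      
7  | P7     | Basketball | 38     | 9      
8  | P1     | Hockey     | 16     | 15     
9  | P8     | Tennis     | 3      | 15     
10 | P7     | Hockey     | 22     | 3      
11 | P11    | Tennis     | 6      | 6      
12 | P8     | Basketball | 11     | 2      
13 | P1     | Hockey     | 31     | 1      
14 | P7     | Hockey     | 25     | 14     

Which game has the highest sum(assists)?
SELECT game, SUM(assists) as val
FROM scores
GROUP BY game
ORDER BY val DESC
LIMIT 1

Result: Hockey with sum(assists) = 42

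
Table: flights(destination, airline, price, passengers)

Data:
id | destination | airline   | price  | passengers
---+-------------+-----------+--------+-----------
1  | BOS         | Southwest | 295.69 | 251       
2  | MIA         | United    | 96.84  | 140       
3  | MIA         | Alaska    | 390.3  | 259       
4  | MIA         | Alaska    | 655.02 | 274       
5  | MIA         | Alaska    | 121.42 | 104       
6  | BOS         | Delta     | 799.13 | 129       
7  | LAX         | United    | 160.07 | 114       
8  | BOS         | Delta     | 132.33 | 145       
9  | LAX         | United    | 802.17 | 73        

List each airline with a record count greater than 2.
SELECT airline, COUNT(*) as cnt
FROM flights
GROUP BY airline
HAVING COUNT(*) > 2

Result:
  Alaska: 3
  United: 3

Note: HAVING filters groups after aggregation, WHERE filters rows before.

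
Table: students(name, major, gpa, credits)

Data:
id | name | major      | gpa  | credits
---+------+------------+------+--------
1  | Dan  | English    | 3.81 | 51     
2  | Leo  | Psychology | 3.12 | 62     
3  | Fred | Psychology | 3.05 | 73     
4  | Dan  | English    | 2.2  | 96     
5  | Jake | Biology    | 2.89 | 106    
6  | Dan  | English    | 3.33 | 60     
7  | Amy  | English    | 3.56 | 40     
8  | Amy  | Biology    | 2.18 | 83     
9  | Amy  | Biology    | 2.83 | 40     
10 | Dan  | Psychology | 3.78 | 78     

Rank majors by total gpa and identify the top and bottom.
SELECT major, SUM(gpa)
FROM students
GROUP BY major
ORDER BY SUM(gpa)

All groups:
  Biology: 7.90
  Psychology: 9.95
  English: 12.90

Highest: English (12.90)
Lowest: Biology (7.90)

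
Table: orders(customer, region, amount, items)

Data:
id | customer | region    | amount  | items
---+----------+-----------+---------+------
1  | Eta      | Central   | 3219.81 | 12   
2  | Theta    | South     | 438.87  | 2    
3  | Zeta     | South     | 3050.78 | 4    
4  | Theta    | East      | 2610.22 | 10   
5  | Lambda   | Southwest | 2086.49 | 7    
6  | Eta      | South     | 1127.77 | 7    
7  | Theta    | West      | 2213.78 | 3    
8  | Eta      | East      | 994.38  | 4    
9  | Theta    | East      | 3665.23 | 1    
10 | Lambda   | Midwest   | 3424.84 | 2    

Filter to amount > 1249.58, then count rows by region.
SELECT region, COUNT(*)
FROM orders
WHERE amount > 1249.58
GROUP BY region

Note: WHERE filters rows before grouping.

Result:
  Central: 1
  East: 2
  Midwest: 1
  South: 1
  Southwest: 1
  West: 1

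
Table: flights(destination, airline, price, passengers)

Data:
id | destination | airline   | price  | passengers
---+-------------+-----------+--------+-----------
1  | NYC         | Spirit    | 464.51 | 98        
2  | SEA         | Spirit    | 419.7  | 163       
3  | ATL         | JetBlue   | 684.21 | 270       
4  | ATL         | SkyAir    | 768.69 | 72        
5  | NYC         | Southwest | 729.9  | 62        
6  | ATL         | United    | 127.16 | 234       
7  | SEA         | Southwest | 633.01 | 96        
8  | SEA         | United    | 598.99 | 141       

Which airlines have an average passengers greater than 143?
SELECT airline, AVG(passengers)
FROM flights
GROUP BY airline
HAVING AVG(passengers) > 143

Result:
  JetBlue: avg=270.00
  United: avg=187.50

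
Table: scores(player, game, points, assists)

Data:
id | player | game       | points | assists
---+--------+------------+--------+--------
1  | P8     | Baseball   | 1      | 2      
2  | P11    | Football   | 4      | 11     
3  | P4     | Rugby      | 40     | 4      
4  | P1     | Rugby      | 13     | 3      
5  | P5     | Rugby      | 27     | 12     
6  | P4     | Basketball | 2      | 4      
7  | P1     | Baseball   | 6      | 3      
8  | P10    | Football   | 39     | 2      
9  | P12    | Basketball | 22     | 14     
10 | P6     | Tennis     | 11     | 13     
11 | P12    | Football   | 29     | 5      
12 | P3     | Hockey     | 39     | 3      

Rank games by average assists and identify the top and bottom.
SELECT game, AVG(assists)
FROM scores
GROUP BY game
ORDER BY AVG(assists)

All groups:
  Baseball: 2.50
  Hockey: 3.00
  Football: 6.00
  Rugby: 6.33
  Basketball: 9.00
  Tennis: 13.00

Highest: Tennis (13.00)
Lowest: Baseball (2.50)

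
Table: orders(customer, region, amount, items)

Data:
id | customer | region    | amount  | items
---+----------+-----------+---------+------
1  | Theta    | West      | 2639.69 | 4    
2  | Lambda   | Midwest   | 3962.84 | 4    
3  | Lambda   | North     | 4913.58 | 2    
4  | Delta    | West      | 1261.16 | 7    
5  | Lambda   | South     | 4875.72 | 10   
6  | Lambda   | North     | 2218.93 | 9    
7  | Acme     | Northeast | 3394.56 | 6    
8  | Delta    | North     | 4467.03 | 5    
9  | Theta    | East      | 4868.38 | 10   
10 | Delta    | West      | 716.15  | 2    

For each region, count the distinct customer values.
SELECT region, COUNT(DISTINCT customer)
FROM orders
GROUP BY region

Result:
  East: 1 distinct
  Midwest: 1 distinct
  North: 2 distinct
  Northeast: 1 distinct
  South: 1 distinct
  West: 2 distinct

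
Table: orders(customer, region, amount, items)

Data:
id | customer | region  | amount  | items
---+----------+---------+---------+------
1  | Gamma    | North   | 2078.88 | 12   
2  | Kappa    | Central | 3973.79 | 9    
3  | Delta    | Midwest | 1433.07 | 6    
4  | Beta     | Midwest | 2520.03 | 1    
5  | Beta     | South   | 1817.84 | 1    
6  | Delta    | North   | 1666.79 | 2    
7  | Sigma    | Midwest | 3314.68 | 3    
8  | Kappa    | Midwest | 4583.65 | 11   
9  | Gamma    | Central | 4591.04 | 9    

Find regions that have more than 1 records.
SELECT region, COUNT(*) as cnt
FROM orders
GROUP BY region
HAVING COUNT(*) > 1

Result:
  Central: 2
  Midwest: 4
  North: 2

Note: HAVING filters groups after aggregation, WHERE filters rows before.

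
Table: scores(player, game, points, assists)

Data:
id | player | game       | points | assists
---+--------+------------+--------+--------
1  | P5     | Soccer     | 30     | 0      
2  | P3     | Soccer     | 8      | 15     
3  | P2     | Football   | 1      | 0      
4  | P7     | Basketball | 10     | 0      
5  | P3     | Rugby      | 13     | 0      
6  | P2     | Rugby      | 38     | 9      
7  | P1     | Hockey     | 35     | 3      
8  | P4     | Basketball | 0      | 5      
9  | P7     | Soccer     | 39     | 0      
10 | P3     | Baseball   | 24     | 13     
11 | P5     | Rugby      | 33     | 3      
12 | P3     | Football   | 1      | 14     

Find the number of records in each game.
SELECT game, COUNT(*) as count
FROM scores
GROUP BY game

Result:
  Baseball: 1
  Basketball: 2
  Football: 2
  Hockey: 1
  Rugby: 3
  Soccer: 3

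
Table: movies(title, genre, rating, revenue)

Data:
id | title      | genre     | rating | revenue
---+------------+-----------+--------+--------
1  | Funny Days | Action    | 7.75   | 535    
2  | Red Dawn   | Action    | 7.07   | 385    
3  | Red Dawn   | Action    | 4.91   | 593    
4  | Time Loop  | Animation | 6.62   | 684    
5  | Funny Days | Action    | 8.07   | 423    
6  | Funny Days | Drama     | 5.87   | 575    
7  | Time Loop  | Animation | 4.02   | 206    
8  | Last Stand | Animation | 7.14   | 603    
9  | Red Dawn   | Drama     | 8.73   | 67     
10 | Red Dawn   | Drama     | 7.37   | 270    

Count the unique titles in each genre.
SELECT genre, COUNT(DISTINCT title)
FROM movies
GROUP BY genre

Result:
  Action: 2 distinct
  Animation: 2 distinct
  Drama: 2 distinct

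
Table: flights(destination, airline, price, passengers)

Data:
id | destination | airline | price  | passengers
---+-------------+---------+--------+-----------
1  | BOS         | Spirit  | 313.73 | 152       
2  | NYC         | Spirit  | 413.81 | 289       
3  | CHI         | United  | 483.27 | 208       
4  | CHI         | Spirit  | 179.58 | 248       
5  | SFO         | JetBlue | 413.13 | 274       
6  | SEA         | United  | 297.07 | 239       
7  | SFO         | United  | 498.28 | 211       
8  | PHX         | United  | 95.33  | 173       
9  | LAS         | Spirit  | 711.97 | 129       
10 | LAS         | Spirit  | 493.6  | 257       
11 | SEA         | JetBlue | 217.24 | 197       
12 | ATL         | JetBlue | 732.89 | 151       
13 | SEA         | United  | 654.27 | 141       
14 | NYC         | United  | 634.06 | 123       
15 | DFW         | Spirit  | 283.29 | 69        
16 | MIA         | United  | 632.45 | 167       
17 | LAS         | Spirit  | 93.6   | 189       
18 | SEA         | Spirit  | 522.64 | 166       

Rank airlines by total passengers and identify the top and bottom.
SELECT airline, SUM(passengers)
FROM flights
GROUP BY airline
ORDER BY SUM(passengers)

All groups:
  JetBlue: 622
  United: 1262
  Spirit: 1499

Highest: Spirit (1499)
Lowest: JetBlue (622)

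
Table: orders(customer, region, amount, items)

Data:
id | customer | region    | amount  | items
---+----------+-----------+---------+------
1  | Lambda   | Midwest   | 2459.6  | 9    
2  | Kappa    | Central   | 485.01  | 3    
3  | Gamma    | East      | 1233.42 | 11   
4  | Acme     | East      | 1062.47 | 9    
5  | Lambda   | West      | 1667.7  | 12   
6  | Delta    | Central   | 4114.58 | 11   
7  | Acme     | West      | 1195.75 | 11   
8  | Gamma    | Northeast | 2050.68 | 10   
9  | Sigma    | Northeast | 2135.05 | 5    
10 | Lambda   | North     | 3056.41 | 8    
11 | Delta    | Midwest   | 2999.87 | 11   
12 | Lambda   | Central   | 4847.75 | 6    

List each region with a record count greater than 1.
SELECT region, COUNT(*) as cnt
FROM orders
GROUP BY region
HAVING COUNT(*) > 1

Result:
  Central: 3
  East: 2
  Midwest: 2
  Northeast: 2
  West: 2

Note: HAVING filters groups after aggregation, WHERE filters rows before.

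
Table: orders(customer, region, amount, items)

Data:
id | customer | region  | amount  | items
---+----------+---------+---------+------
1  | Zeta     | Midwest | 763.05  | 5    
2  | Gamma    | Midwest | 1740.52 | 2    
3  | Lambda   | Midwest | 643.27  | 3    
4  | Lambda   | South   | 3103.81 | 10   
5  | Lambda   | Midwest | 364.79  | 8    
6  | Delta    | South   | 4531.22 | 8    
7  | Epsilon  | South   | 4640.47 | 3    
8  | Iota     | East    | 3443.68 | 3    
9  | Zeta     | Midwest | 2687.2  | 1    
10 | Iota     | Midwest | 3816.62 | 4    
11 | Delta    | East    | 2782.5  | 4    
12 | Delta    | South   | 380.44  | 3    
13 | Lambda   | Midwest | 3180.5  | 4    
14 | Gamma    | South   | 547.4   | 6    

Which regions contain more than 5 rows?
SELECT region, COUNT(*) as cnt
FROM orders
GROUP BY region
HAVING COUNT(*) > 5

Result:
  Midwest: 7

Note: HAVING filters groups after aggregation, WHERE filters rows before.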